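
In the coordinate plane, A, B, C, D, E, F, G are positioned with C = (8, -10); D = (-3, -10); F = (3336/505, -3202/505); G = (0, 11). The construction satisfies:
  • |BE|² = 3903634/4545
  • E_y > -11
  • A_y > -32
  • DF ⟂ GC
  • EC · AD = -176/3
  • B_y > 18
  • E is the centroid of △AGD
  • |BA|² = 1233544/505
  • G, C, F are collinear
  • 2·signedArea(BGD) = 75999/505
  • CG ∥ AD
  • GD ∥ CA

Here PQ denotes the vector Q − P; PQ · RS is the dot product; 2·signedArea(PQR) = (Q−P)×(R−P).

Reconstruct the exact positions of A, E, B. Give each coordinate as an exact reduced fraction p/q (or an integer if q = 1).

1. A_x = 5  [CG ∥ AD ∩ GD ∥ CA]
2. A_y = -31  [CG ∥ AD ∩ GD ∥ CA]
   → A = (5, -31)
3. E_x = 2/3  [E is the centroid of △AGD]
4. E_y = -10  [E is the centroid of △AGD]
   → E = (2/3, -10)
5. B_x = 4147/505  [line 21·x + -3·y + -59334/505 = 0 ∩ |BA|² = 1233544/505]
6. B_y = 9251/505  [line 21·x + -3·y + -59334/505 = 0 ∩ |BA|² = 1233544/505]
   → B = (4147/505, 9251/505)

A = (5, -31)
B = (4147/505, 9251/505)
E = (2/3, -10)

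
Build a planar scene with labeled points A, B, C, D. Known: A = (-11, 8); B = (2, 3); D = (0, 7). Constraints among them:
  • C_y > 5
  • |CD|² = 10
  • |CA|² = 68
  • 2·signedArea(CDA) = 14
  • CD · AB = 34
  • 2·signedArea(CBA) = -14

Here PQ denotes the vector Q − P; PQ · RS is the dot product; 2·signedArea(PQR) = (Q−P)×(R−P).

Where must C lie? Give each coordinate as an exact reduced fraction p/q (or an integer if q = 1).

C = (-3, 6)

1. C_x = -3  [2·signedArea(CBA) = -14 ∩ CD · AB = 34]
2. C_y = 6  [2·signedArea(CBA) = -14 ∩ CD · AB = 34]
   → C = (-3, 6)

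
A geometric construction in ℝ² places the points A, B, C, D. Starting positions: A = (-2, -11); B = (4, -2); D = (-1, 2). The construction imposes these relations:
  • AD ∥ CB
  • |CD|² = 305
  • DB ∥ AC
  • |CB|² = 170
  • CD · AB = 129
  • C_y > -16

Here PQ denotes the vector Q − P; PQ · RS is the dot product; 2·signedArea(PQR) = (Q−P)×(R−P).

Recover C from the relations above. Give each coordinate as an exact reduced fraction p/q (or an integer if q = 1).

C = (3, -15)

1. C_x = 3  [AD ∥ CB ∩ DB ∥ AC]
2. C_y = -15  [AD ∥ CB ∩ DB ∥ AC]
   → C = (3, -15)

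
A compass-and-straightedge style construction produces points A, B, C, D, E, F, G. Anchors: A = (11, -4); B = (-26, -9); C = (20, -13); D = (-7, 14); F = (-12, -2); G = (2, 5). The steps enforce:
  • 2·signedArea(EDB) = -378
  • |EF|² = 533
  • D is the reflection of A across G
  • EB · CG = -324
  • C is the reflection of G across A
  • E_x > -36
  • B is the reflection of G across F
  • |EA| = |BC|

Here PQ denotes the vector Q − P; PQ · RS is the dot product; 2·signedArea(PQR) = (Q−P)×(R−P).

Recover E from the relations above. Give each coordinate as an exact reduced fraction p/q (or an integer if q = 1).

1. E_x = -35  [2·signedArea(EDB) = -378 ∩ EB · CG = -324]
2. E_y = 0  [2·signedArea(EDB) = -378 ∩ EB · CG = -324]
   → E = (-35, 0)

E = (-35, 0)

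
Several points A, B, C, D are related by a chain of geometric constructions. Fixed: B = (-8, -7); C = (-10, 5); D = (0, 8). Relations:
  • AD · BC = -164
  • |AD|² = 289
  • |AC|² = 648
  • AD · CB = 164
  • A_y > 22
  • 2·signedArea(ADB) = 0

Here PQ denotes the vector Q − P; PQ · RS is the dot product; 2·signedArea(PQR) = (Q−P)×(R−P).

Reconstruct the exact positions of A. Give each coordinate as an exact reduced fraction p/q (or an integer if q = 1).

1. A_x = 8  [2·signedArea(ADB) = 0 ∩ AD · BC = -164]
2. A_y = 23  [2·signedArea(ADB) = 0 ∩ AD · BC = -164]
   → A = (8, 23)

A = (8, 23)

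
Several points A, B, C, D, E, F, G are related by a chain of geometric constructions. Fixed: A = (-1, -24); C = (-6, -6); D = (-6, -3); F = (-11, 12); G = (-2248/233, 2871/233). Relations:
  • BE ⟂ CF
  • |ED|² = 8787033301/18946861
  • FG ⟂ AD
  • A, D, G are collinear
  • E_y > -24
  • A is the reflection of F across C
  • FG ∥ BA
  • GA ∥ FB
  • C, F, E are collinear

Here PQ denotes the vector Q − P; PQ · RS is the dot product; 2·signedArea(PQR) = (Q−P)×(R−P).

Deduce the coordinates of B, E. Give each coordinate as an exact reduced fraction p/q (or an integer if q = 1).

1. B_x = -548/233  [FG ∥ BA ∩ GA ∥ FB]
2. B_y = -5667/233  [FG ∥ BA ∩ GA ∥ FB]
   → B = (-548/233, -5667/233)
3. E_x = -82442/81317  [C, F, E are collinear ∩ BE ⟂ CF]
4. E_y = -1947558/81317  [C, F, E are collinear ∩ BE ⟂ CF]
   → E = (-82442/81317, -1947558/81317)

B = (-548/233, -5667/233)
E = (-82442/81317, -1947558/81317)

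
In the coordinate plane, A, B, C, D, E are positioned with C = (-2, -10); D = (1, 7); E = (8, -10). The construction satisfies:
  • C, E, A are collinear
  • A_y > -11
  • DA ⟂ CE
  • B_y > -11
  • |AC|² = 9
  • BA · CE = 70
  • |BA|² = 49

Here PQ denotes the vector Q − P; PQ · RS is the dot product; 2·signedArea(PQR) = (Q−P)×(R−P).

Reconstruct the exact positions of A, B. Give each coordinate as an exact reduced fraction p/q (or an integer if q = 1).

A = (1, -10)
B = (-6, -10)

1. A_x = 1  [C, E, A are collinear ∩ DA ⟂ CE]
2. A_y = -10  [C, E, A are collinear ∩ DA ⟂ CE]
   → A = (1, -10)
3. B_x = -6  [BA · CE = 70]
4. B_y = -10  [|BA|² = 49]
   → B = (-6, -10)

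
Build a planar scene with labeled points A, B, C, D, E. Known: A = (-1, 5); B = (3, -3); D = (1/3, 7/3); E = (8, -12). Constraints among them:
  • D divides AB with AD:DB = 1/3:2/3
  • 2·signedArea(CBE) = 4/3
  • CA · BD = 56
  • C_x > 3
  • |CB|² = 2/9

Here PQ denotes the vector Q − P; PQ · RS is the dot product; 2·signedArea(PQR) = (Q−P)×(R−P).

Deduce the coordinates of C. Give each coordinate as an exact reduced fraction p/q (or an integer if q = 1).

1. C_x = 10/3  [2·signedArea(CBE) = 4/3 ∩ CA · BD = 56]
2. C_y = -10/3  [2·signedArea(CBE) = 4/3 ∩ CA · BD = 56]
   → C = (10/3, -10/3)

C = (10/3, -10/3)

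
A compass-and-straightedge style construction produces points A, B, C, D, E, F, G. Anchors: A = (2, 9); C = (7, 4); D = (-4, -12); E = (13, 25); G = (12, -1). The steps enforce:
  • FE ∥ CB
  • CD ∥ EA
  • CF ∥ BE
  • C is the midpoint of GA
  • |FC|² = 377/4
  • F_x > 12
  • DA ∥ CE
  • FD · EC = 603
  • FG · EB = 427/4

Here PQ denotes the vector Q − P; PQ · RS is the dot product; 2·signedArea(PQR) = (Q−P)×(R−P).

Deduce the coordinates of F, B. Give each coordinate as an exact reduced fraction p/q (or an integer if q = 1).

B = (15/2, 17)
F = (25/2, 12)

1. F_x = 25/2  [line 6·x + 21·y + -327 = 0 ∩ |FC|² = 377/4]
2. F_y = 12  [line 6·x + 21·y + -327 = 0 ∩ |FC|² = 377/4]
   → F = (25/2, 12)
3. B_x = 15/2  [FG · EB = 427/4 ∩ CF ∥ BE]
4. B_y = 17  [FG · EB = 427/4 ∩ CF ∥ BE]
   → B = (15/2, 17)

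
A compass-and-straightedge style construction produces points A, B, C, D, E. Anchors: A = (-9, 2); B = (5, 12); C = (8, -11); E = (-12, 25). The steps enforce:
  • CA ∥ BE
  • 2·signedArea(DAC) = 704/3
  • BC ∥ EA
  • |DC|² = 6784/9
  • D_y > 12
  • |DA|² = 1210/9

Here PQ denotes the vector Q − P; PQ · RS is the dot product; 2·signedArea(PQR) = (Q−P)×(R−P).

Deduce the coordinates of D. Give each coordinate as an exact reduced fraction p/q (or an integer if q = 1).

D = (-16/3, 13)

1. D_x = -16/3  [line 13·x + 17·y + -455/3 = 0 ∩ |DA|² = 1210/9]
2. D_y = 13  [line 13·x + 17·y + -455/3 = 0 ∩ |DA|² = 1210/9]
   → D = (-16/3, 13)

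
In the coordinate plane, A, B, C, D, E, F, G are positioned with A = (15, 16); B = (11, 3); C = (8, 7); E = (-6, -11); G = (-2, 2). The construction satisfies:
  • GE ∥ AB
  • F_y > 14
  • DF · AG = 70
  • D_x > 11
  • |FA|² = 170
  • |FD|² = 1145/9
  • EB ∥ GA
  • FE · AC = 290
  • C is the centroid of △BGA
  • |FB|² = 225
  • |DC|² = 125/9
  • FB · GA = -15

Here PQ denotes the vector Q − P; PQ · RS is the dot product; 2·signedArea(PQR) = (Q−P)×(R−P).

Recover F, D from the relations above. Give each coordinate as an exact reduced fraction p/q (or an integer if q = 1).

1. F_x = 2  [FB · GA = -15 ∩ FE · AC = 290]
2. F_y = 15  [FB · GA = -15 ∩ FE · AC = 290]
   → F = (2, 15)
3. D_x = 34/3  [line 17·x + 14·y + -314 = 0 ∩ |DC|² = 125/9]
4. D_y = 26/3  [line 17·x + 14·y + -314 = 0 ∩ |DC|² = 125/9]
   → D = (34/3, 26/3)

D = (34/3, 26/3)
F = (2, 15)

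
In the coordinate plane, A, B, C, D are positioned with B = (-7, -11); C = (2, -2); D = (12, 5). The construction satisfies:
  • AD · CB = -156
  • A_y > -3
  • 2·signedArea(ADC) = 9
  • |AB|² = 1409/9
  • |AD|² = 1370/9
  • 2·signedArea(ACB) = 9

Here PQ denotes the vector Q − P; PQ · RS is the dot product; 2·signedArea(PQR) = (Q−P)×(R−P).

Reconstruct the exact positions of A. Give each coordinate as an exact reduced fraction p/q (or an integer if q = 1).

1. A_x = 7/3  [2·signedArea(ADC) = 9 ∩ AD · CB = -156]
2. A_y = -8/3  [2·signedArea(ADC) = 9 ∩ AD · CB = -156]
   → A = (7/3, -8/3)

A = (7/3, -8/3)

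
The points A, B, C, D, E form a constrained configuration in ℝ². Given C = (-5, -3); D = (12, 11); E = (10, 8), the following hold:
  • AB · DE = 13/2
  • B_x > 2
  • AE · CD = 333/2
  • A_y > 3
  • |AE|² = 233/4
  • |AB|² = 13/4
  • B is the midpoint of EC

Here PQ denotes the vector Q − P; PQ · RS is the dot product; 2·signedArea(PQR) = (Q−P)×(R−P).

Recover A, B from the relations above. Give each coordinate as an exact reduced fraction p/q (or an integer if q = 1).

1. A_x = 7/2  [line -17·x + -14·y + 231/2 = 0 ∩ |AE|² = 233/4]
2. A_y = 4  [line -17·x + -14·y + 231/2 = 0 ∩ |AE|² = 233/4]
   → A = (7/2, 4)
3. B_x = 5/2  [AB · DE = 13/2 ∩ B is the midpoint of EC]
4. B_y = 5/2  [AB · DE = 13/2 ∩ B is the midpoint of EC]
   → B = (5/2, 5/2)

A = (7/2, 4)
B = (5/2, 5/2)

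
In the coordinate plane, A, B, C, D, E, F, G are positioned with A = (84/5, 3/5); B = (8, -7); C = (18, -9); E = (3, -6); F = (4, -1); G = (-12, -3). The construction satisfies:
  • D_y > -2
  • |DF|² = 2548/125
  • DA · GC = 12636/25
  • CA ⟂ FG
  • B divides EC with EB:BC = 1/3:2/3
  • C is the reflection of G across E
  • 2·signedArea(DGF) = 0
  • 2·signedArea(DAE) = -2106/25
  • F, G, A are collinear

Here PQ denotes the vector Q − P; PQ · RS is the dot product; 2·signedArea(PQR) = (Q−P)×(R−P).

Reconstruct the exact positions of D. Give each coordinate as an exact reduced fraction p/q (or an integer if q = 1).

1. D_x = -12/25  [2·signedArea(DGF) = 0 ∩ DA · GC = 12636/25]
2. D_y = -39/25  [2·signedArea(DGF) = 0 ∩ DA · GC = 12636/25]
   → D = (-12/25, -39/25)

D = (-12/25, -39/25)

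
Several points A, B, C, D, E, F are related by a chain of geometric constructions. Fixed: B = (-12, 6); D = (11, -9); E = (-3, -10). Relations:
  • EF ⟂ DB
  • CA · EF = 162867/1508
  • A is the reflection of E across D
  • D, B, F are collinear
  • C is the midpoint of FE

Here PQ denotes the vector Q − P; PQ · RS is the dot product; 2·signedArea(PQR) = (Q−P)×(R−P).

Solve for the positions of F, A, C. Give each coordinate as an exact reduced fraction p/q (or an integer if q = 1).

A = (25, -8)
C = (-1029/1508, -9721/1508)
F = (1233/754, -2181/754)

1. F_x = 1233/754  [D, B, F are collinear ∩ EF ⟂ DB]
2. F_y = -2181/754  [D, B, F are collinear ∩ EF ⟂ DB]
   → F = (1233/754, -2181/754)
3. A_x = 25  [A is the reflection of E across D]
4. A_y = -8  [A is the reflection of E across D]
   → A = (25, -8)
5. C_x = -1029/1508  [C is the midpoint of FE]
6. C_y = -9721/1508  [C is the midpoint of FE]
   → C = (-1029/1508, -9721/1508)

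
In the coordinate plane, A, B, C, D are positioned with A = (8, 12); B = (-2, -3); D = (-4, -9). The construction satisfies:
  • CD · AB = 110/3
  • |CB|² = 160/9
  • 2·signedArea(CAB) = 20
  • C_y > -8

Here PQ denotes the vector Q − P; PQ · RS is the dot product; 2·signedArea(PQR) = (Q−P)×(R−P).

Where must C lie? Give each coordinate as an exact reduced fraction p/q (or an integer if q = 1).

1. C_x = -10/3  [2·signedArea(CAB) = 20 ∩ CD · AB = 110/3]
2. C_y = -7  [2·signedArea(CAB) = 20 ∩ CD · AB = 110/3]
   → C = (-10/3, -7)

C = (-10/3, -7)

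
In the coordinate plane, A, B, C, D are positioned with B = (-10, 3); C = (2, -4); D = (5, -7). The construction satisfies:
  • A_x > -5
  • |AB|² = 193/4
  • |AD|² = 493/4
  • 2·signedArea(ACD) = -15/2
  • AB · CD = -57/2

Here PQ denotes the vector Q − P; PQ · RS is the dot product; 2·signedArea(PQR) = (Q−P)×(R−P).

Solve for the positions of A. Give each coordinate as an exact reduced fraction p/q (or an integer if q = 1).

A = (-4, -1/2)

1. A_x = -4  [2·signedArea(ACD) = -15/2 ∩ AB · CD = -57/2]
2. A_y = -1/2  [2·signedArea(ACD) = -15/2 ∩ AB · CD = -57/2]
   → A = (-4, -1/2)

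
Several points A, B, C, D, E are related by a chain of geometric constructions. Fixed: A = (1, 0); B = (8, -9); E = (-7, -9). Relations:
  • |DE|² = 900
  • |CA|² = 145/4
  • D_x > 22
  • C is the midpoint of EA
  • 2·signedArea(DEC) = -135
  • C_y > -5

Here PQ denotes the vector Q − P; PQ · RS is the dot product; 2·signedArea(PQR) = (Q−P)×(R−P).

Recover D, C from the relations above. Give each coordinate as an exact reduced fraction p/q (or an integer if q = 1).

1. C_x = -3  [C is the midpoint of EA]
2. C_y = -9/2  [C is the midpoint of EA]
   → C = (-3, -9/2)
3. D_x = 23  [line -9/2·x + 4·y + 279/2 = 0 ∩ |DE|² = 900]
4. D_y = -9  [line -9/2·x + 4·y + 279/2 = 0 ∩ |DE|² = 900]
   → D = (23, -9)

C = (-3, -9/2)
D = (23, -9)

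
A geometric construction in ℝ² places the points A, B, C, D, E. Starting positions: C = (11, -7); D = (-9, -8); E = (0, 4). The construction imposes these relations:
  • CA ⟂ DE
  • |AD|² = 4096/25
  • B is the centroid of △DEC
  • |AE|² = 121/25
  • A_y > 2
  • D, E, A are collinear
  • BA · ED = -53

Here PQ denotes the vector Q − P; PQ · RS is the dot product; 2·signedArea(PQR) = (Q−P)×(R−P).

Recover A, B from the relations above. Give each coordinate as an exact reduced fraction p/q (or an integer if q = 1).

1. A_x = -33/25  [D, E, A are collinear ∩ CA ⟂ DE]
2. A_y = 56/25  [D, E, A are collinear ∩ CA ⟂ DE]
   → A = (-33/25, 56/25)
3. B_x = 2/3  [B is the centroid of △DEC]
4. B_y = -11/3  [B is the centroid of △DEC]
   → B = (2/3, -11/3)

A = (-33/25, 56/25)
B = (2/3, -11/3)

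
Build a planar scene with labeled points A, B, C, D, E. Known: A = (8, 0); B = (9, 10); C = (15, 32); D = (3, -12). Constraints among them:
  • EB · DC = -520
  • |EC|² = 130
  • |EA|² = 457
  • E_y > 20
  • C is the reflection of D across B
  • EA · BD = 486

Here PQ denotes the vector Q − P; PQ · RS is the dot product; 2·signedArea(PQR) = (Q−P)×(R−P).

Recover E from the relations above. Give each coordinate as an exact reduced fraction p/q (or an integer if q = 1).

E = (12, 21)

1. E_x = 12  [line -12·x + -44·y + 1068 = 0 ∩ |EC|² = 130]
2. E_y = 21  [line -12·x + -44·y + 1068 = 0 ∩ |EC|² = 130]
   → E = (12, 21)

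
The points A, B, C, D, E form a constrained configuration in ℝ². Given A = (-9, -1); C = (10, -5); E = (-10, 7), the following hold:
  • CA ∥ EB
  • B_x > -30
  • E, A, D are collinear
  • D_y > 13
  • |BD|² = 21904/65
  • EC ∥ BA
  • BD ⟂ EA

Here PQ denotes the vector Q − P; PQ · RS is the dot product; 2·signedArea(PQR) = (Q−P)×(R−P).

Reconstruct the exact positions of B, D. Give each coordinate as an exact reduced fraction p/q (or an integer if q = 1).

B = (-29, 11)
D = (-701/65, 863/65)

1. B_x = -29  [EC ∥ BA ∩ CA ∥ EB]
2. B_y = 11  [EC ∥ BA ∩ CA ∥ EB]
   → B = (-29, 11)
3. D_x = -701/65  [E, A, D are collinear ∩ BD ⟂ EA]
4. D_y = 863/65  [E, A, D are collinear ∩ BD ⟂ EA]
   → D = (-701/65, 863/65)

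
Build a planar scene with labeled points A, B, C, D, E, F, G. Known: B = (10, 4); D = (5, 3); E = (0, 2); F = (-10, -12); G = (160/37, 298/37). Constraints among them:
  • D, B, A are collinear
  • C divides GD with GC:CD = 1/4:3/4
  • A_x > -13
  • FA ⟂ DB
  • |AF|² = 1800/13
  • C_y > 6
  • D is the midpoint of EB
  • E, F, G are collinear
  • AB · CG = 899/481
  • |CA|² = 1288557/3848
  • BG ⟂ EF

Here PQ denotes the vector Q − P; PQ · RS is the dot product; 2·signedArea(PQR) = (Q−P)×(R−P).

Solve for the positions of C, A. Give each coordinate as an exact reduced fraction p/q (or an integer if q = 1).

A = (-160/13, -6/13)
C = (665/148, 1005/148)

1. C_x = 665/148  [C divides GD with GC:CD = 1/4:3/4]
2. C_y = 1005/148  [C divides GD with GC:CD = 1/4:3/4]
   → C = (665/148, 1005/148)
3. A_x = -160/13  [D, B, A are collinear ∩ FA ⟂ DB]
4. A_y = -6/13  [D, B, A are collinear ∩ FA ⟂ DB]
   → A = (-160/13, -6/13)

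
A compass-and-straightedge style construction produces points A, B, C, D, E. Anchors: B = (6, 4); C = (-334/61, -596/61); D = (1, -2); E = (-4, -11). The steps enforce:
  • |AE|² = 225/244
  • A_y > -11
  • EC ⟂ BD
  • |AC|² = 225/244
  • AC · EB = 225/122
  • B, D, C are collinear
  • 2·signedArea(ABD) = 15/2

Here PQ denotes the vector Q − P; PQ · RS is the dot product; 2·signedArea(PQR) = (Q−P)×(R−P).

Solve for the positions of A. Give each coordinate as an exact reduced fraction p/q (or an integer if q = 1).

1. A_x = -289/61  [2·signedArea(ABD) = 15/2 ∩ AC · EB = 225/122]
2. A_y = -1267/122  [2·signedArea(ABD) = 15/2 ∩ AC · EB = 225/122]
   → A = (-289/61, -1267/122)

A = (-289/61, -1267/122)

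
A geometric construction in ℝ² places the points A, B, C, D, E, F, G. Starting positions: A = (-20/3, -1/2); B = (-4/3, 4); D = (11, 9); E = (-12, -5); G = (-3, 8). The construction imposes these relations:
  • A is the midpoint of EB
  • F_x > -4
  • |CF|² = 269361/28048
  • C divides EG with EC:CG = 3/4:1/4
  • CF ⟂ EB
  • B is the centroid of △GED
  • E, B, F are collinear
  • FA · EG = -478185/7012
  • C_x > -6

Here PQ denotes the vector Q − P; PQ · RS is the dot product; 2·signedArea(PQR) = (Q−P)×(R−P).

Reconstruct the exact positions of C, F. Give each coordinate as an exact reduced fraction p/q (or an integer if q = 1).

C = (-21/4, 19/4)
F = (-5700/1753, 16699/7012)

1. C_x = -21/4  [C divides EG with EC:CG = 3/4:1/4]
2. C_y = 19/4  [C divides EG with EC:CG = 3/4:1/4]
   → C = (-21/4, 19/4)
3. F_x = -5700/1753  [E, B, F are collinear ∩ CF ⟂ EB]
4. F_y = 16699/7012  [E, B, F are collinear ∩ CF ⟂ EB]
   → F = (-5700/1753, 16699/7012)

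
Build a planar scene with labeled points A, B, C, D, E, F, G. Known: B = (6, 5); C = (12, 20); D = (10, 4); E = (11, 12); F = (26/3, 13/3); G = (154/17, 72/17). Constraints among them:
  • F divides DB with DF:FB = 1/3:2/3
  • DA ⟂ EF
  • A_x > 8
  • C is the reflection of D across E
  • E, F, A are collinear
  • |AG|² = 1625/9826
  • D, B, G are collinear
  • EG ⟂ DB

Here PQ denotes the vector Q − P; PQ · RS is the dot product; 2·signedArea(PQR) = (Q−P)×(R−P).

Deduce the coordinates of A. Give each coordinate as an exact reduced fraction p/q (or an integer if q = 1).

1. A_x = 5021/578  [E, F, A are collinear ∩ DA ⟂ EF]
2. A_y = 2543/578  [E, F, A are collinear ∩ DA ⟂ EF]
   → A = (5021/578, 2543/578)

A = (5021/578, 2543/578)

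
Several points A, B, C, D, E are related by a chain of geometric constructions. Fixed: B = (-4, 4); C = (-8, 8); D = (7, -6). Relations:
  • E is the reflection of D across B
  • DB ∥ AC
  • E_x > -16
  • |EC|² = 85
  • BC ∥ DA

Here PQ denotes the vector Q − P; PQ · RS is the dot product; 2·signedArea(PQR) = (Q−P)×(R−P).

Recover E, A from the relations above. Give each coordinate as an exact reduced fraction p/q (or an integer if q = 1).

A = (3, -2)
E = (-15, 14)

1. E_x = -15  [E is the reflection of D across B]
2. E_y = 14  [E is the reflection of D across B]
   → E = (-15, 14)
3. A_x = 3  [DB ∥ AC ∩ BC ∥ DA]
4. A_y = -2  [DB ∥ AC ∩ BC ∥ DA]
   → A = (3, -2)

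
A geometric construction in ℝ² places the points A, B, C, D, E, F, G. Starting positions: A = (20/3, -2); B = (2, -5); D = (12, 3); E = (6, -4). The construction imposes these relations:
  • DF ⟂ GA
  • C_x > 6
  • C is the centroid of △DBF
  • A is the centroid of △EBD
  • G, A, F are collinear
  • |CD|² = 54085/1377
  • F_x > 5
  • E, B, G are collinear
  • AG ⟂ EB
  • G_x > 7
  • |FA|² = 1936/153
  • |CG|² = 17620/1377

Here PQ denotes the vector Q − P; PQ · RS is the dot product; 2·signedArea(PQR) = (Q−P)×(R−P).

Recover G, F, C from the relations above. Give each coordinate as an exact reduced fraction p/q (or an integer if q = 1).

C = (1010/153, -28/153)
F = (296/51, 74/51)
G = (362/51, -190/51)

1. G_x = 362/51  [E, B, G are collinear ∩ AG ⟂ EB]
2. G_y = -190/51  [E, B, G are collinear ∩ AG ⟂ EB]
   → G = (362/51, -190/51)
3. F_x = 296/51  [G, A, F are collinear ∩ DF ⟂ GA]
4. F_y = 74/51  [G, A, F are collinear ∩ DF ⟂ GA]
   → F = (296/51, 74/51)
5. C_x = 1010/153  [C is the centroid of △DBF]
6. C_y = -28/153  [C is the centroid of △DBF]
   → C = (1010/153, -28/153)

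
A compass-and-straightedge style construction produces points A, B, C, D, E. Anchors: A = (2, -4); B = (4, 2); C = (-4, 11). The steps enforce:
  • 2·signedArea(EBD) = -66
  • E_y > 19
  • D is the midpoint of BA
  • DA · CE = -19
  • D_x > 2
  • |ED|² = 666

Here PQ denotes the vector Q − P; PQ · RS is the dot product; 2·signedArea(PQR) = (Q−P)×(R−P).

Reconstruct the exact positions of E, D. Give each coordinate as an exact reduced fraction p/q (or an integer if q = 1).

1. D_x = 3  [D is the midpoint of BA]
2. D_y = -1  [D is the midpoint of BA]
   → D = (3, -1)
3. E_x = -12  [2·signedArea(EBD) = -66 ∩ DA · CE = -19]
4. E_y = 20  [2·signedArea(EBD) = -66 ∩ DA · CE = -19]
   → E = (-12, 20)

D = (3, -1)
E = (-12, 20)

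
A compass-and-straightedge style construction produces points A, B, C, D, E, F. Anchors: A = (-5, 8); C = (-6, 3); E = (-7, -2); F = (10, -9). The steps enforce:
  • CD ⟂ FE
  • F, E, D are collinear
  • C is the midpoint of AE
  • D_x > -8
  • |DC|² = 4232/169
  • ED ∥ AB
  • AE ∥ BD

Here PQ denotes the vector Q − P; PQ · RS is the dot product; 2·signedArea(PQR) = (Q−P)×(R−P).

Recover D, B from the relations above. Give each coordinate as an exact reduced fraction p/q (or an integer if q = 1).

1. D_x = -1336/169  [F, E, D are collinear ∩ CD ⟂ FE]
2. D_y = -275/169  [F, E, D are collinear ∩ CD ⟂ FE]
   → D = (-1336/169, -275/169)
3. B_x = -998/169  [AE ∥ BD ∩ ED ∥ AB]
4. B_y = 1415/169  [AE ∥ BD ∩ ED ∥ AB]
   → B = (-998/169, 1415/169)

B = (-998/169, 1415/169)
D = (-1336/169, -275/169)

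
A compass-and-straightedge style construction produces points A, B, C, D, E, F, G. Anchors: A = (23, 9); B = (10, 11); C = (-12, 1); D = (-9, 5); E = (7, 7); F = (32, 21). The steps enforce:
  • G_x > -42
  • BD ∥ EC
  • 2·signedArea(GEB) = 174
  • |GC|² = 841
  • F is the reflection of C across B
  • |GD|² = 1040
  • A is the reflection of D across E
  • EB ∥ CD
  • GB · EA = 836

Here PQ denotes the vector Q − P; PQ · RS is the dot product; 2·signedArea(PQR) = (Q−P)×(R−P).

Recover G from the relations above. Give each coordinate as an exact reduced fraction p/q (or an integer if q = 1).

G = (-41, 1)

1. G_x = -41  [2·signedArea(GEB) = 174 ∩ GB · EA = 836]
2. G_y = 1  [2·signedArea(GEB) = 174 ∩ GB · EA = 836]
   → G = (-41, 1)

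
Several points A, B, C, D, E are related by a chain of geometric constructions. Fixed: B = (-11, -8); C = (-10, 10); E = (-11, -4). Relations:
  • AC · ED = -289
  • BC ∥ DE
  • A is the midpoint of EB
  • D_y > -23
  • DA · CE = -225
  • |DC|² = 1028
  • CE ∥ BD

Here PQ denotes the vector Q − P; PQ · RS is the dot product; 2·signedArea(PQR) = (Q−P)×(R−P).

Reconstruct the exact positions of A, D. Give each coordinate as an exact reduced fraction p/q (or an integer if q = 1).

A = (-11, -6)
D = (-12, -22)

1. A_x = -11  [A is the midpoint of EB]
2. A_y = -6  [A is the midpoint of EB]
   → A = (-11, -6)
3. D_x = -12  [BC ∥ DE ∩ CE ∥ BD]
4. D_y = -22  [BC ∥ DE ∩ CE ∥ BD]
   → D = (-12, -22)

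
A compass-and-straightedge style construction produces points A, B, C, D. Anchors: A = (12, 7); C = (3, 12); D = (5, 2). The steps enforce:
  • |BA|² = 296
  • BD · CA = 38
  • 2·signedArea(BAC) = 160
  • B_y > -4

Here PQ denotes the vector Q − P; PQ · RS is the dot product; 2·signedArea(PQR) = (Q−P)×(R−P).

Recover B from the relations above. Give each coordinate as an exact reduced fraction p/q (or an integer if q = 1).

B = (-2, -3)

1. B_x = -2  [2·signedArea(BAC) = 160 ∩ BD · CA = 38]
2. B_y = -3  [2·signedArea(BAC) = 160 ∩ BD · CA = 38]
   → B = (-2, -3)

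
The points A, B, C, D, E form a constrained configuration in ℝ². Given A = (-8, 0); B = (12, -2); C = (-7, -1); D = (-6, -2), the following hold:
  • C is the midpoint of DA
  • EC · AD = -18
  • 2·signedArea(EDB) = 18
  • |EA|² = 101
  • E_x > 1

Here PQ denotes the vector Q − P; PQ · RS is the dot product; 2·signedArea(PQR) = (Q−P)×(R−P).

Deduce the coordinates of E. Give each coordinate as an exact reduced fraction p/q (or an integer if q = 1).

E = (2, -1)

1. E_x = 2  [2·signedArea(EDB) = 18 ∩ EC · AD = -18]
2. E_y = -1  [2·signedArea(EDB) = 18 ∩ EC · AD = -18]
   → E = (2, -1)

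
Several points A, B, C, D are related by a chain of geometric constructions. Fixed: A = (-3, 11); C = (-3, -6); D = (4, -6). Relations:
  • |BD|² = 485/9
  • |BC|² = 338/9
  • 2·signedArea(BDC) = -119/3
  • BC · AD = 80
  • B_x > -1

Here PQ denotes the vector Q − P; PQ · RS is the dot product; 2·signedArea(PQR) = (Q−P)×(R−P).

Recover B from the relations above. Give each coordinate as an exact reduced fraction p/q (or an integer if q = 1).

B = (-2/3, -1/3)

1. B_x = -2/3  [2·signedArea(BDC) = -119/3 ∩ BC · AD = 80]
2. B_y = -1/3  [2·signedArea(BDC) = -119/3 ∩ BC · AD = 80]
   → B = (-2/3, -1/3)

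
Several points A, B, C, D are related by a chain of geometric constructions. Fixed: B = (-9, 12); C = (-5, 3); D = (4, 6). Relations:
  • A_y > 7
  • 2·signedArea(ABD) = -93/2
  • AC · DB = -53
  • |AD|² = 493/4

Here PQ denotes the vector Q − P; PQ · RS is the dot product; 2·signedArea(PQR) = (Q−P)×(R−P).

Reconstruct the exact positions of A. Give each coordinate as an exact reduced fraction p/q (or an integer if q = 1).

A = (-7, 15/2)

1. A_x = -7  [2·signedArea(ABD) = -93/2 ∩ AC · DB = -53]
2. A_y = 15/2  [2·signedArea(ABD) = -93/2 ∩ AC · DB = -53]
   → A = (-7, 15/2)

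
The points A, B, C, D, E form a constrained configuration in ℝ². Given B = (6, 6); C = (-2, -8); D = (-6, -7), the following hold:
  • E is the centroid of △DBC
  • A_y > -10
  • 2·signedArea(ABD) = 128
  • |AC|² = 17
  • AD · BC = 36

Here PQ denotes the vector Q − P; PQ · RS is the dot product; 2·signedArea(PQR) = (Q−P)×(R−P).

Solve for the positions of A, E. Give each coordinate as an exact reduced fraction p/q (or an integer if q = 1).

A = (2, -9)
E = (-2/3, -3)

1. A_x = 2  [2·signedArea(ABD) = 128 ∩ AD · BC = 36]
2. A_y = -9  [2·signedArea(ABD) = 128 ∩ AD · BC = 36]
   → A = (2, -9)
3. E_x = -2/3  [E is the centroid of △DBC]
4. E_y = -3  [E is the centroid of △DBC]
   → E = (-2/3, -3)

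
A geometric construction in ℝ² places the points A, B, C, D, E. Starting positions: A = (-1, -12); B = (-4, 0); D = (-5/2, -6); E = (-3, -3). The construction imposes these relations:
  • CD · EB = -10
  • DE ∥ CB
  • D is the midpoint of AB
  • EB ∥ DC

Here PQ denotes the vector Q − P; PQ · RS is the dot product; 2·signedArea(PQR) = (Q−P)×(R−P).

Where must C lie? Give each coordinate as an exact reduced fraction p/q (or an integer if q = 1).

1. C_x = -7/2  [DE ∥ CB ∩ EB ∥ DC]
2. C_y = -3  [DE ∥ CB ∩ EB ∥ DC]
   → C = (-7/2, -3)

C = (-7/2, -3)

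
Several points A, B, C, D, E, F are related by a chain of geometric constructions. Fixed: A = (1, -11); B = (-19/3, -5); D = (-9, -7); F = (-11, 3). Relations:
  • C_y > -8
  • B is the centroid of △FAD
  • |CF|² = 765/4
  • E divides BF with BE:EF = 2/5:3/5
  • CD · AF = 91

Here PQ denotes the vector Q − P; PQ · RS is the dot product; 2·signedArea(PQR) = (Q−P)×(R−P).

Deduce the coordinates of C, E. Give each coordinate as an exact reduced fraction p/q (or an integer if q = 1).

1. C_x = -2  [line 12·x + -14·y + -81 = 0 ∩ |CF|² = 765/4]
2. C_y = -15/2  [line 12·x + -14·y + -81 = 0 ∩ |CF|² = 765/4]
   → C = (-2, -15/2)
3. E_x = -41/5  [E divides BF with BE:EF = 2/5:3/5]
4. E_y = -9/5  [E divides BF with BE:EF = 2/5:3/5]
   → E = (-41/5, -9/5)

C = (-2, -15/2)
E = (-41/5, -9/5)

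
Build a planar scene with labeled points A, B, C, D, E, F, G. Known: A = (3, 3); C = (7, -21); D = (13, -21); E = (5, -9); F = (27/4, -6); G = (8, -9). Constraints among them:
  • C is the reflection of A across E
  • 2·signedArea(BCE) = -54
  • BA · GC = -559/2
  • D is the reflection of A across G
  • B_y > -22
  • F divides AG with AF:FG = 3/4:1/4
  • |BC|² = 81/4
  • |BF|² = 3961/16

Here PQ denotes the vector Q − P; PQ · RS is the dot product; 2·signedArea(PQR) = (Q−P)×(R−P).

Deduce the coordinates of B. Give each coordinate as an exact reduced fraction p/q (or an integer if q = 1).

B = (23/2, -21)

1. B_x = 23/2  [BA · GC = -559/2 ∩ 2·signedArea(BCE) = -54]
2. B_y = -21  [BA · GC = -559/2 ∩ 2·signedArea(BCE) = -54]
   → B = (23/2, -21)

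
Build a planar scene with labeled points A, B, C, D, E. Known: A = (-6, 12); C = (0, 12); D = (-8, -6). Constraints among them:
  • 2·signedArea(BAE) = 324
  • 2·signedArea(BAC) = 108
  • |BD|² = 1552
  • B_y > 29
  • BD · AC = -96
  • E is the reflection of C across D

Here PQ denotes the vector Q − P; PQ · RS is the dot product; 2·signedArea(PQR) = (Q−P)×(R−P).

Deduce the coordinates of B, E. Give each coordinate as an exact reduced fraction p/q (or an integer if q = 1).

1. B_x = 8  [BD · AC = -96 ∩ 2·signedArea(BAC) = 108]
2. B_y = 30  [BD · AC = -96 ∩ 2·signedArea(BAC) = 108]
   → B = (8, 30)
3. E_x = -16  [E is the reflection of C across D]
4. E_y = -24  [E is the reflection of C across D]
   → E = (-16, -24)

B = (8, 30)
E = (-16, -24)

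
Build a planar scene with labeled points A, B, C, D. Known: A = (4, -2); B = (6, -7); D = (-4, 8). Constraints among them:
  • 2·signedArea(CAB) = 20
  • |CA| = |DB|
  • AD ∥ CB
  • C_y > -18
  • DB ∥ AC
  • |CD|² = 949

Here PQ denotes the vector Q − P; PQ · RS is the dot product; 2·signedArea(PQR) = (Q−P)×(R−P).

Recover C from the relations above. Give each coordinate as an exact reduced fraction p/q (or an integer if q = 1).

C = (14, -17)

1. C_x = 14  [AD ∥ CB ∩ DB ∥ AC]
2. C_y = -17  [AD ∥ CB ∩ DB ∥ AC]
   → C = (14, -17)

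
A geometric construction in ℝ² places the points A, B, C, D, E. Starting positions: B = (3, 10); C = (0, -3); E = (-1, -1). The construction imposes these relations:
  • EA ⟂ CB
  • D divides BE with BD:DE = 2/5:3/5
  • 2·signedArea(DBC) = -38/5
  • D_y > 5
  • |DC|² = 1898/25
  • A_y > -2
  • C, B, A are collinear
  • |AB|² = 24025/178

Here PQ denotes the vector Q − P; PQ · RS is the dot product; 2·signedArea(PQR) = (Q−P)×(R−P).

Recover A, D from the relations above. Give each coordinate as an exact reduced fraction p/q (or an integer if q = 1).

A = (69/178, -235/178)
D = (7/5, 28/5)

1. A_x = 69/178  [C, B, A are collinear ∩ EA ⟂ CB]
2. A_y = -235/178  [C, B, A are collinear ∩ EA ⟂ CB]
   → A = (69/178, -235/178)
3. D_x = 7/5  [D divides BE with BD:DE = 2/5:3/5]
4. D_y = 28/5  [D divides BE with BD:DE = 2/5:3/5]
   → D = (7/5, 28/5)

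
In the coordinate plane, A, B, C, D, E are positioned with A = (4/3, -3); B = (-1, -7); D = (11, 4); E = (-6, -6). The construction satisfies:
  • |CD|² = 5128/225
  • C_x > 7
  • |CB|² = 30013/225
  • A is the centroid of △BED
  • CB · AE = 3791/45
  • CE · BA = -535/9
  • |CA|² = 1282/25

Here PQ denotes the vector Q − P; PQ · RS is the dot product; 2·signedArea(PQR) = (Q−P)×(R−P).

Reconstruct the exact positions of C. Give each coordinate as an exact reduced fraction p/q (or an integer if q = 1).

1. C_x = 107/15  [CE · BA = -535/9 ∩ CB · AE = 3791/45]
2. C_y = 6/5  [CE · BA = -535/9 ∩ CB · AE = 3791/45]
   → C = (107/15, 6/5)

C = (107/15, 6/5)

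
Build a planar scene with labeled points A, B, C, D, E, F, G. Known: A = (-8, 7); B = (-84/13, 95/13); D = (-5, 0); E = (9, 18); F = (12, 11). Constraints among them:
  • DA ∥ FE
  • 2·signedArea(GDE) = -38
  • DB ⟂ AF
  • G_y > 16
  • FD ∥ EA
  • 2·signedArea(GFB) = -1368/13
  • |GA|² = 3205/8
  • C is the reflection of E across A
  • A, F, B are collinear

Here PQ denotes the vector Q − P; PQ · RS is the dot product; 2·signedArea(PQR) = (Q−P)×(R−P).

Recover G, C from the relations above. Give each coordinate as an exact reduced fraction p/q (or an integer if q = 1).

C = (-25, -4)
G = (39/4, 65/4)

1. G_x = 39/4  [2·signedArea(GFB) = -1368/13 ∩ 2·signedArea(GDE) = -38]
2. G_y = 65/4  [2·signedArea(GFB) = -1368/13 ∩ 2·signedArea(GDE) = -38]
   → G = (39/4, 65/4)
3. C_x = -25  [C is the reflection of E across A]
4. C_y = -4  [C is the reflection of E across A]
   → C = (-25, -4)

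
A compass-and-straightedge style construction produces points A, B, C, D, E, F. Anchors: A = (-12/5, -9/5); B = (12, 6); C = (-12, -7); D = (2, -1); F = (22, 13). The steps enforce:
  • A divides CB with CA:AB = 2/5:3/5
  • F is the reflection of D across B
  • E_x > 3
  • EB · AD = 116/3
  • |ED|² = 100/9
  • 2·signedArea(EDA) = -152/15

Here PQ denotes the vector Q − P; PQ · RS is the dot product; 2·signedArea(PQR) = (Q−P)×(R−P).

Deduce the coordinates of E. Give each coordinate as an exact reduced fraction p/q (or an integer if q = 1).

1. E_x = 4  [2·signedArea(EDA) = -152/15 ∩ EB · AD = 116/3]
2. E_y = 5/3  [2·signedArea(EDA) = -152/15 ∩ EB · AD = 116/3]
   → E = (4, 5/3)

E = (4, 5/3)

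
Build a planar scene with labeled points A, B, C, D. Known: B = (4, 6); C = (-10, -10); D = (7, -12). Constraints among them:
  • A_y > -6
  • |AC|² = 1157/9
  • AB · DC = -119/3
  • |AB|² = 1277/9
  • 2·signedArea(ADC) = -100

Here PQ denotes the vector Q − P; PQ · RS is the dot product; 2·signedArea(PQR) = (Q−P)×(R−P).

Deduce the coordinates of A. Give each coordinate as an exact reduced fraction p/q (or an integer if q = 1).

A = (1/3, -16/3)

1. A_x = 1/3  [2·signedArea(ADC) = -100 ∩ AB · DC = -119/3]
2. A_y = -16/3  [2·signedArea(ADC) = -100 ∩ AB · DC = -119/3]
   → A = (1/3, -16/3)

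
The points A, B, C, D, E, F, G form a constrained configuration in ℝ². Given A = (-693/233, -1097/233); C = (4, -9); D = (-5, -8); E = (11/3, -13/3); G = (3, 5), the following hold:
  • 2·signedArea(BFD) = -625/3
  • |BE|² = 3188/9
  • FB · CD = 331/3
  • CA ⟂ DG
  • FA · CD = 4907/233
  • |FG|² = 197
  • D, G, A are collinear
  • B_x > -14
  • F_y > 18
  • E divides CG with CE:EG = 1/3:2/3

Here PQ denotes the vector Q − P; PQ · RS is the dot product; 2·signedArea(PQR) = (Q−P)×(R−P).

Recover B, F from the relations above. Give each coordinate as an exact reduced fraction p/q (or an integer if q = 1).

1. F_x = 2  [line 9·x + -1·y + 1 = 0 ∩ |FG|² = 197]
2. F_y = 19  [line 9·x + -1·y + 1 = 0 ∩ |FG|² = 197]
   → F = (2, 19)
3. B_x = -41/3  [2·signedArea(BFD) = -625/3 ∩ FB · CD = 331/3]
4. B_y = -35/3  [2·signedArea(BFD) = -625/3 ∩ FB · CD = 331/3]
   → B = (-41/3, -35/3)

B = (-41/3, -35/3)
F = (2, 19)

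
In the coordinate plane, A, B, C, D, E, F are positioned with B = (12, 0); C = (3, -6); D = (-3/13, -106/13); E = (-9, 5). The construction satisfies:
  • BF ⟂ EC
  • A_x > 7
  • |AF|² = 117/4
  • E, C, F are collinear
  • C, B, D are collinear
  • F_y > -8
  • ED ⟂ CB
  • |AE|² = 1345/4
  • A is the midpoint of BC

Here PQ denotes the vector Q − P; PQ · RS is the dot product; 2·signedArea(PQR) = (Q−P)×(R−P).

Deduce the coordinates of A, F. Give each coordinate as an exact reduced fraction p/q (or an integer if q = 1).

A = (15/2, -3)
F = (1299/265, -2052/265)

1. A_x = 15/2  [A is the midpoint of BC]
2. A_y = -3  [A is the midpoint of BC]
   → A = (15/2, -3)
3. F_x = 1299/265  [E, C, F are collinear ∩ BF ⟂ EC]
4. F_y = -2052/265  [E, C, F are collinear ∩ BF ⟂ EC]
   → F = (1299/265, -2052/265)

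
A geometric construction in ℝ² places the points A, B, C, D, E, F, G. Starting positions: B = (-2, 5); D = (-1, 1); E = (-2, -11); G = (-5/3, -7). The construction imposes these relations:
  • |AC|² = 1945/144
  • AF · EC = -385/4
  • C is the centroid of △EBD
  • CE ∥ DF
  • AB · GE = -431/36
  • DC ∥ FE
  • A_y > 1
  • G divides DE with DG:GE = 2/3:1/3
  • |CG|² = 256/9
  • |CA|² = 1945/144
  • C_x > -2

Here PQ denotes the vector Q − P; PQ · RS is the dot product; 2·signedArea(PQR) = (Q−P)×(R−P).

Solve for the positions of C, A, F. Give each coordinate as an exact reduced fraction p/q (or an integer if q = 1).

1. C_x = -5/3  [C is the centroid of △EBD]
2. C_y = -5/3  [C is the centroid of △EBD]
   → C = (-5/3, -5/3)
3. F_x = -4/3  [DC ∥ FE ∩ CE ∥ DF]
4. F_y = -25/3  [DC ∥ FE ∩ CE ∥ DF]
   → F = (-4/3, -25/3)
5. A_x = -23/12  [AB · GE = -431/36 ∩ AF · EC = -385/4]
6. A_y = 2  [AB · GE = -431/36 ∩ AF · EC = -385/4]
   → A = (-23/12, 2)

A = (-23/12, 2)
C = (-5/3, -5/3)
F = (-4/3, -25/3)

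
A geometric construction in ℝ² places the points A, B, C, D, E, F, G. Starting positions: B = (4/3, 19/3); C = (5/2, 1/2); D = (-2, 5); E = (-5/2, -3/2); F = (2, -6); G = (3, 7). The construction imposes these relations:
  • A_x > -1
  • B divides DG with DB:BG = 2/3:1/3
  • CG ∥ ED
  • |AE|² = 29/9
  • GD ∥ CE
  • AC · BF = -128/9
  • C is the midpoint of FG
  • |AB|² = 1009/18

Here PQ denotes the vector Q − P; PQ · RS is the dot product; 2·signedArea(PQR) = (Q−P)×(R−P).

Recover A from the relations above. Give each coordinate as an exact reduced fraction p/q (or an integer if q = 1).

1. A_x = -5/6  [line -2/3·x + 37/3·y + 175/18 = 0 ∩ |AE|² = 29/9]
2. A_y = -5/6  [line -2/3·x + 37/3·y + 175/18 = 0 ∩ |AE|² = 29/9]
   → A = (-5/6, -5/6)

A = (-5/6, -5/6)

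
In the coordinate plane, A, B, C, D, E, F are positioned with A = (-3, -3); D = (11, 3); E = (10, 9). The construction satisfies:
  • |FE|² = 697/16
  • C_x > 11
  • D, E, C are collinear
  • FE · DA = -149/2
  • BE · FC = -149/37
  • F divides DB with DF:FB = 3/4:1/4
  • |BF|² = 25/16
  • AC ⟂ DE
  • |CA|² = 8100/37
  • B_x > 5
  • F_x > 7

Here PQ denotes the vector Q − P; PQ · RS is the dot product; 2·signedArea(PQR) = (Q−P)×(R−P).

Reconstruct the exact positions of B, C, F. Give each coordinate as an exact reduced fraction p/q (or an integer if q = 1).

B = (6, 3)
C = (429/37, -21/37)
F = (29/4, 3)

1. C_x = 429/37  [D, E, C are collinear ∩ AC ⟂ DE]
2. C_y = -21/37  [D, E, C are collinear ∩ AC ⟂ DE]
   → C = (429/37, -21/37)
3. F_x = 29/4  [line 14·x + 6·y + -239/2 = 0 ∩ |FE|² = 697/16]
4. F_y = 3  [line 14·x + 6·y + -239/2 = 0 ∩ |FE|² = 697/16]
   → F = (29/4, 3)
5. B_x = 6  [BE · FC = -149/37 ∩ F divides DB with DF:FB = 3/4:1/4]
6. B_y = 3  [BE · FC = -149/37 ∩ F divides DB with DF:FB = 3/4:1/4]
   → B = (6, 3)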